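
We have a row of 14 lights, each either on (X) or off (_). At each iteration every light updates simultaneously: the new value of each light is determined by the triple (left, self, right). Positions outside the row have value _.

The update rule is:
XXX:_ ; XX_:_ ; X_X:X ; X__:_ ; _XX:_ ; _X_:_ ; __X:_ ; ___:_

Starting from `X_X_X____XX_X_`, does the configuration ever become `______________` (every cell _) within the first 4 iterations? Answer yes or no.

yes

_X_X_______X__
__X___________
______________
all cells are _ at iteration 3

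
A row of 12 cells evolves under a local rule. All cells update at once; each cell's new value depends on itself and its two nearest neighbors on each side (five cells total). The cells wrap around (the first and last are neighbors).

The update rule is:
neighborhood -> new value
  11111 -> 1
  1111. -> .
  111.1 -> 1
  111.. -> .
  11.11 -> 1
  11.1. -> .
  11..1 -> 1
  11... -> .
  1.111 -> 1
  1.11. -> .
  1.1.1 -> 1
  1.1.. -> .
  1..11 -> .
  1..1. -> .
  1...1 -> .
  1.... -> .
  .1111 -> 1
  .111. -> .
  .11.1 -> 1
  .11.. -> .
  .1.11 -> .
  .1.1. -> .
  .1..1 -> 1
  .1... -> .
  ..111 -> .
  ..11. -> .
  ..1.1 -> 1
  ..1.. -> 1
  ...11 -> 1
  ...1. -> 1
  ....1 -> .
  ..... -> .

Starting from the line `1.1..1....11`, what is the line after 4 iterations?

......111..1

iteration 1: 1..1.1...1..
iteration 2: 11.1....111.
iteration 3: .1.....1..11
iteration 4: ......111..1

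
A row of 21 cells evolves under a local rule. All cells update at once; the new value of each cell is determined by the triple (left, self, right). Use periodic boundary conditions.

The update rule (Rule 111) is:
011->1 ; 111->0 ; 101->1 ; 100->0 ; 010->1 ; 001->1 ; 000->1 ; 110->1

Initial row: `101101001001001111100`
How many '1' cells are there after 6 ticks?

111111011011011000101
000001111111111011111
011111000000001110001
110001011111111010111
010111110000001111100
111100010111111000101
count of 1: 13

13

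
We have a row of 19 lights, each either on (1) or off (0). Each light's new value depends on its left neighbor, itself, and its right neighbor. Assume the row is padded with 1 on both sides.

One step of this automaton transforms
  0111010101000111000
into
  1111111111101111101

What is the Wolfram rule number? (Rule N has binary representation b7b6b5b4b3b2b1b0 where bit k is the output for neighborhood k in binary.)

position 2: 111 → 1  (bit 7 = 1)
position 3: 110 → 1  (bit 6 = 1)
position 0: 101 → 1  (bit 5 = 1)
position 10: 100 → 1  (bit 4 = 1)
position 1: 011 → 1  (bit 3 = 1)
position 5: 010 → 1  (bit 2 = 1)
position 12: 001 → 1  (bit 1 = 1)
position 11: 000 → 0  (bit 0 = 0)
bits b7..b0 = 11111110 = 254

254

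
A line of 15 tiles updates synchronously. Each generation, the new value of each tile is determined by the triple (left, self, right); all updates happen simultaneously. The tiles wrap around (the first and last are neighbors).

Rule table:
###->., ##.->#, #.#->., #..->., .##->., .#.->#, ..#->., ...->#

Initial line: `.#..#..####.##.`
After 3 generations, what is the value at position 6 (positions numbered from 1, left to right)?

.

.#..#.....#..#.
.#..#.###.#..#.
.#..#...#.#..#.
position 6 holds .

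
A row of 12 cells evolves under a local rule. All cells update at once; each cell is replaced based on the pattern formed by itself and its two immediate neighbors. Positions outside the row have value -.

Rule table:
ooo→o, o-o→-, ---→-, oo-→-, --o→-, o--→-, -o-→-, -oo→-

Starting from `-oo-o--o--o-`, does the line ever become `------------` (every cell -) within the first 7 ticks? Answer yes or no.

yes

------------
all cells are - at tick 1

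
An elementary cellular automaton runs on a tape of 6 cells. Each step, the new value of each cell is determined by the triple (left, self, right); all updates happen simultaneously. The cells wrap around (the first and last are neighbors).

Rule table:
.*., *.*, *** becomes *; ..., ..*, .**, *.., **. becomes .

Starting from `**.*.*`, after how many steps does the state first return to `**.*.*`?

2

*.***.
**.*.*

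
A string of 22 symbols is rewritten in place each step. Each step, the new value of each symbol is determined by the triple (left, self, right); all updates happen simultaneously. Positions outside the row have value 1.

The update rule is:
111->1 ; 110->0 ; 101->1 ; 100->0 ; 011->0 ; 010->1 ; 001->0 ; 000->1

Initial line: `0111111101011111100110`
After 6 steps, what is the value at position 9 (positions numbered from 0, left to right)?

step 1: 1011111011101111000001
step 2: 0101110101010110011100
step 3: 1110101111111000001000
step 4: 1101110111110011101010
step 5: 1010101011100001011111
step 6: 0111111101001101101111
position 9 holds 1

1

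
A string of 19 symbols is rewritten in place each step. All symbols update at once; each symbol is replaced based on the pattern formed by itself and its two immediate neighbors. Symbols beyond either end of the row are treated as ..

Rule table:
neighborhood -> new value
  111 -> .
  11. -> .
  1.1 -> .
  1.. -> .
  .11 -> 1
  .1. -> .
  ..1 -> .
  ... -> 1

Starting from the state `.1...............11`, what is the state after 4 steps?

..11.1.............

...1111111111111.1.
11.1...............
1....11111111111111
..11.1.............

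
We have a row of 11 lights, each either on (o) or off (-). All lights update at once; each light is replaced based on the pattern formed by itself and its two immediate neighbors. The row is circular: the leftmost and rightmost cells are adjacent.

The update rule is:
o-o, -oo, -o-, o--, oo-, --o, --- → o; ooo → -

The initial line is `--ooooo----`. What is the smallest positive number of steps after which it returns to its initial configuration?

2

ooo---ooooo
--ooooo----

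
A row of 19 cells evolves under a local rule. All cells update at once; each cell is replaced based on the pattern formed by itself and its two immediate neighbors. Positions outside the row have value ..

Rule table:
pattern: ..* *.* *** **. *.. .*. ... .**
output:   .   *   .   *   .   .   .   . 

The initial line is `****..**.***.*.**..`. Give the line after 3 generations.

.............**....

generation 1: ...*...**..**.*.*..
generation 2: ........*...**.*...
generation 3: .............**....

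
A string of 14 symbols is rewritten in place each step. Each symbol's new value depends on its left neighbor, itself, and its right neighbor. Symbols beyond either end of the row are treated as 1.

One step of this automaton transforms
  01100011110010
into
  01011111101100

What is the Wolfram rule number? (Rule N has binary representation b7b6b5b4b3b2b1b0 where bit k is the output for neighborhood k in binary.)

155

position 7: 111 → 1  (bit 7 = 1)
position 2: 110 → 0  (bit 6 = 0)
position 0: 101 → 0  (bit 5 = 0)
position 3: 100 → 1  (bit 4 = 1)
position 1: 011 → 1  (bit 3 = 1)
position 12: 010 → 0  (bit 2 = 0)
position 5: 001 → 1  (bit 1 = 1)
position 4: 000 → 1  (bit 0 = 1)
bits b7..b0 = 10011011 = 155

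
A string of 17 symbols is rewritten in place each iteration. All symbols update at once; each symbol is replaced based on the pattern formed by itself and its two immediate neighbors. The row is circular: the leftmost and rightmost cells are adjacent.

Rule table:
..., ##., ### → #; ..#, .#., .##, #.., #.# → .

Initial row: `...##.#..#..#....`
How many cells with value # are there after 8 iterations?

4

##..#.........###
##....#######..##
##.##..######...#
##..#...#####.#..
.#....#..####....
...##.....###.###
.#..#.###..##..##
.......##...#...#
count of #: 4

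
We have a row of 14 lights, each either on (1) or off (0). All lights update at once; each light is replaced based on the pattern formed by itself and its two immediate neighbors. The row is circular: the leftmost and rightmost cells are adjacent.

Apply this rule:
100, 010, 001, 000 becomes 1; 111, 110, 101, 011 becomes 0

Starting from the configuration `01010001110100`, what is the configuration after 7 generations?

11111110000111

generation 1: 11011110000111
generation 2: 00000001111000
generation 3: 11111110000111
generation 4: 00000001111000  (repeats generation 2; period 2)
generation 7: 11111110000111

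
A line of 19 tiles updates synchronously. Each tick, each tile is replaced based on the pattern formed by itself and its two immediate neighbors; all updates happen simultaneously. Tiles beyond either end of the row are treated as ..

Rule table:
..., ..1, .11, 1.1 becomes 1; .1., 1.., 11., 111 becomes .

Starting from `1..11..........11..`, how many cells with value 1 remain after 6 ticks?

..11..1111111111..1
111..11..........1.
1...11..111111111..
..111..11.........1
111...11..11111111.
1...111..11........
count of 1: 6

6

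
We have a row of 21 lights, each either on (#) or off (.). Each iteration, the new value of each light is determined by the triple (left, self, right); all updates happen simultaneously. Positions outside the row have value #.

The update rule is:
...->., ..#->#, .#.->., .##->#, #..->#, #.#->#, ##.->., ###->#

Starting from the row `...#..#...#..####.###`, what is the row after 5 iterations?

iteration 1: #.#.##.#.#.#####.####
iteration 2: .#.##.#.#.#####.#####
iteration 3: #.##.#.#.#####.######
iteration 4: .##.#.#.#####.#######
iteration 5: ##.#.#.#####.########

##.#.#.#####.########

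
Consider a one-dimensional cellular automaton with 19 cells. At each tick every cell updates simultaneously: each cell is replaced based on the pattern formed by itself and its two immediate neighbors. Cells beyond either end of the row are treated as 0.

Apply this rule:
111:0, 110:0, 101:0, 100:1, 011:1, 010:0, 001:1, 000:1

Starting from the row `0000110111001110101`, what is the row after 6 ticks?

0010000110111001111

1111100100111000000
1000011011100111111
0111110010011100000
1100001101110011111
1011111001001110000
0010000110111001111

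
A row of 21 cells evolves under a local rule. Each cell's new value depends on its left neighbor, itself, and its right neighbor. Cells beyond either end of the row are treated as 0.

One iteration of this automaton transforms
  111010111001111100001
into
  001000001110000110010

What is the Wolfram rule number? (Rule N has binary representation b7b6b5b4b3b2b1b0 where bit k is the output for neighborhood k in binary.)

82

position 1: 111 → 0  (bit 7 = 0)
position 2: 110 → 1  (bit 6 = 1)
position 3: 101 → 0  (bit 5 = 0)
position 9: 100 → 1  (bit 4 = 1)
position 0: 011 → 0  (bit 3 = 0)
position 4: 010 → 0  (bit 2 = 0)
position 10: 001 → 1  (bit 1 = 1)
position 17: 000 → 0  (bit 0 = 0)
bits b7..b0 = 01010010 = 82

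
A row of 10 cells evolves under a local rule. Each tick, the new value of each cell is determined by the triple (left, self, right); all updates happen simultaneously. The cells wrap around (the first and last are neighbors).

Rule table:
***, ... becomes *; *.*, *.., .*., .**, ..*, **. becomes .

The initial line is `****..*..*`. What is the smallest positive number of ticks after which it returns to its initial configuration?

***.......
.*..*****.
.....***..
****..*..*

4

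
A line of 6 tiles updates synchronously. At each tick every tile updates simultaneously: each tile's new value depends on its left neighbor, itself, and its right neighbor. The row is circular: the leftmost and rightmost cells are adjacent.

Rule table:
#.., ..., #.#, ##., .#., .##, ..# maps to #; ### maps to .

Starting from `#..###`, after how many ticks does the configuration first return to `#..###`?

2

####..
#..###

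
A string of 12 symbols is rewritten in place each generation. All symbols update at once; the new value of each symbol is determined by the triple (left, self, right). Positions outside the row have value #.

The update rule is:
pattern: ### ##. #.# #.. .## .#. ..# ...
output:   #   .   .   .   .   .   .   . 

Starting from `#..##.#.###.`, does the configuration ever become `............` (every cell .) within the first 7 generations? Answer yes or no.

yes

generation 1: .........#..
generation 2: ............
all cells are . at generation 2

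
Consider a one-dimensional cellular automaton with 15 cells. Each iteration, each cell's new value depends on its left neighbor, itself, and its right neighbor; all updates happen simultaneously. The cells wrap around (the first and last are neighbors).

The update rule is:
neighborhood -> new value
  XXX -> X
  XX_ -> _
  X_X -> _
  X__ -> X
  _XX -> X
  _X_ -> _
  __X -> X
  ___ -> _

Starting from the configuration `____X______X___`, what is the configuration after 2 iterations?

__X___X__X___X_

___X_X____X_X__
__X___X__X___X_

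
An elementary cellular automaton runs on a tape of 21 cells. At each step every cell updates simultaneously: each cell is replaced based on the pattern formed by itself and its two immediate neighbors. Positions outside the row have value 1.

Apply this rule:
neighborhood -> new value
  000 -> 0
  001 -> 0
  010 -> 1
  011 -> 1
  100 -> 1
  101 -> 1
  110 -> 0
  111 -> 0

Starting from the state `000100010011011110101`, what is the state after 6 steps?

step 1: 100110011010110001111
step 2: 010101010111101001000
step 3: 111111111100011101100
step 4: 000000000010010011010
step 5: 100000000011011010111
step 6: 010000000010110111100

010000000010110111100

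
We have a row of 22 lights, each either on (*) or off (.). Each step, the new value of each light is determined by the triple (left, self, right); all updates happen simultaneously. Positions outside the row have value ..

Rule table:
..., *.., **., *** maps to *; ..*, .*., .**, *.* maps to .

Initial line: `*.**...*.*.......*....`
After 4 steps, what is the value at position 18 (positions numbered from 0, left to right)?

*

...***....******..****
**..*****..******..***
.**..*****..******..**
..**..*****..******..*
position 18 holds *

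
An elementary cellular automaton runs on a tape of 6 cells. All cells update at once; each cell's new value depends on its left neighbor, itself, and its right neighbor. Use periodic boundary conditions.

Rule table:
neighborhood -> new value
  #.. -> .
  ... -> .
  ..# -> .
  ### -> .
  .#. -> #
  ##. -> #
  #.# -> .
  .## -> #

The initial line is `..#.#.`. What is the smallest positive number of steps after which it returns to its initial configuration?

1

..#.#.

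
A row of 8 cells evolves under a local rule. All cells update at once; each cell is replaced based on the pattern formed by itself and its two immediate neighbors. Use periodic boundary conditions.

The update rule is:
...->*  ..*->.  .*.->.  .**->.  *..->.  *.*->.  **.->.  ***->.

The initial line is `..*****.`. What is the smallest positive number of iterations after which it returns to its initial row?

2

*.......
..*****.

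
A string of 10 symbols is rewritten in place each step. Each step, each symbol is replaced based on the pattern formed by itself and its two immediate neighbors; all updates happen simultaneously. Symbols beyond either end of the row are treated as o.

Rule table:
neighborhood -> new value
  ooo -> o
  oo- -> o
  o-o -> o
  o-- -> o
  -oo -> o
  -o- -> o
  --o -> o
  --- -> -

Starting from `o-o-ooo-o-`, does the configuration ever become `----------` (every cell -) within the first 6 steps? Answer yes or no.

step 1: oooooooooo
step 2: oooooooooo  (fixed point — unchanged through step 6)
step 6 is oooooooooo, still not uniform -

no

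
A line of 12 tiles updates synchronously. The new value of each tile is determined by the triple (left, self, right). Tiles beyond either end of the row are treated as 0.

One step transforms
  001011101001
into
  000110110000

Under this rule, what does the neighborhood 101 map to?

1

At position 3 the neighborhood is 101; the next row has 1 there.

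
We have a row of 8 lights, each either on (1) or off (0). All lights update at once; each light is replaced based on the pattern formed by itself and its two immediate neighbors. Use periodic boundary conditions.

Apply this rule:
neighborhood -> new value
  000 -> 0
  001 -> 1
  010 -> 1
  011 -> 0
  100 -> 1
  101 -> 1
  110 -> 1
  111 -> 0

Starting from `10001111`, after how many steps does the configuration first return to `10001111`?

3

step 1: 11010000
step 2: 01111001
step 3: 10001111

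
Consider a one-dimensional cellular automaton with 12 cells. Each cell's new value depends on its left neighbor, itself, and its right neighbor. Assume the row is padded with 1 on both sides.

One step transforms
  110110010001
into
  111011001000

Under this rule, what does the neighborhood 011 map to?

At position 3 the neighborhood is 011; the next row has 0 there.

0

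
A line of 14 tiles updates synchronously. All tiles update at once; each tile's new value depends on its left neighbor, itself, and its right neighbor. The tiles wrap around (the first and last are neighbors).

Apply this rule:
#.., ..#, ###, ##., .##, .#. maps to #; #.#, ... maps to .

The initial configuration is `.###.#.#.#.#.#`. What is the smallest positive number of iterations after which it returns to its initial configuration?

1

iteration 1: .###.#.#.#.#.#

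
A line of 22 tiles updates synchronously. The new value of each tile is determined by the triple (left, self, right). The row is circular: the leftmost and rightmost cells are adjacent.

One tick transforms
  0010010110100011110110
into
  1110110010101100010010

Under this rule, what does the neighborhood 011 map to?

At position 7 the neighborhood is 011; the next row has 0 there.

0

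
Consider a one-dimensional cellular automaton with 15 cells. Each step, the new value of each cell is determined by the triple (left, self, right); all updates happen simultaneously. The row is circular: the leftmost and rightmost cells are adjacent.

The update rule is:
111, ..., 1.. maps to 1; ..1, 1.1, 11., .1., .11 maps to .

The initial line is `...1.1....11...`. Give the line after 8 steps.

..111..11.1..11

step 1: 11....111...111
step 2: 1.111..1.11..11
step 3: ...1.1.....1..1
step 4: 11....1111..1..
step 5: ..111..11.1..1.
step 6: 1..1.1.....1..1
step 7: .1....1111..1..
step 8: ..111..11.1..11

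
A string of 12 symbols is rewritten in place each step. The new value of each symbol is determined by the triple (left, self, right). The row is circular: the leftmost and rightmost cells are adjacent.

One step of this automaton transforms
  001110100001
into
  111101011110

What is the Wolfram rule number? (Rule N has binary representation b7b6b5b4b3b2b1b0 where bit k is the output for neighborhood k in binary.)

187

position 3: 111 → 1  (bit 7 = 1)
position 4: 110 → 0  (bit 6 = 0)
position 5: 101 → 1  (bit 5 = 1)
position 0: 100 → 1  (bit 4 = 1)
position 2: 011 → 1  (bit 3 = 1)
position 6: 010 → 0  (bit 2 = 0)
position 1: 001 → 1  (bit 1 = 1)
position 8: 000 → 1  (bit 0 = 1)
bits b7..b0 = 10111011 = 187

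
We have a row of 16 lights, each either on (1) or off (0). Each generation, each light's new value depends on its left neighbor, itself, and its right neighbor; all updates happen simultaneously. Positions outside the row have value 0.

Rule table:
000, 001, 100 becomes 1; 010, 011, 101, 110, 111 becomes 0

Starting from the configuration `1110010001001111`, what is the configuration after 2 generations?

1110000000001111

0001101110110000
1110000000001111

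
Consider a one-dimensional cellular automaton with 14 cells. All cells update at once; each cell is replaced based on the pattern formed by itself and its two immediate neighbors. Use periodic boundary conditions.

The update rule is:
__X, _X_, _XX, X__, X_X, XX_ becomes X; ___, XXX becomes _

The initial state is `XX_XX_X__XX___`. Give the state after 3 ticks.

XXXXXXXXXXXX_X
___________XXX
X_________XX_X

X_________XX_X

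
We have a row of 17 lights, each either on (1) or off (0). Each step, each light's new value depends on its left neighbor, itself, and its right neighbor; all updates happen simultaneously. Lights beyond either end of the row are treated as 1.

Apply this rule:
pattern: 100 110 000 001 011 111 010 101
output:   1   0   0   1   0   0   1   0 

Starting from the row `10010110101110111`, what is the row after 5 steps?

00010011000011000

01110000100000000
00001001110000001
10011110001000010
01100001011100110
00010011000011000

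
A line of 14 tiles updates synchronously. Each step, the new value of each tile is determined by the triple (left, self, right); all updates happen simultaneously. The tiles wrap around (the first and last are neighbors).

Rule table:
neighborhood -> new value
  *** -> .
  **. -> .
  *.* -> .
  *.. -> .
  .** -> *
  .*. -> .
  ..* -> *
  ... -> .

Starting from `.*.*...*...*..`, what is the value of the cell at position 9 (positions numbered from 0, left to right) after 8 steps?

.

*.....*...*...
.....*...*...*
....*...*...*.
...*...*...*..
..*...*...*...
.*...*...*....
*...*...*.....
...*...*.....*
position 9 holds .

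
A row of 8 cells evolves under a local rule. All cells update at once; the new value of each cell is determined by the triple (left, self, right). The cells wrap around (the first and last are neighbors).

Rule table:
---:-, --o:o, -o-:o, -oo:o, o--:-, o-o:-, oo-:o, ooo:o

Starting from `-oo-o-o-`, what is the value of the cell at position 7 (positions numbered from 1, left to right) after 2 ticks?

o

ooo-o-o-
ooo-o-o-
position 7 holds o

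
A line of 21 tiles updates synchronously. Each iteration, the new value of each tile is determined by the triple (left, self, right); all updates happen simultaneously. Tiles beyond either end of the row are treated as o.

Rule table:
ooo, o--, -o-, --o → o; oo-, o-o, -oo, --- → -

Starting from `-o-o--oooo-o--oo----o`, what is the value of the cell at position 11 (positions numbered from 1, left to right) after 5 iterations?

-

-o-ooo-oo--ooo--o--o-
-o--o----oo-o-oooooo-
-ooooo--o---o--oooo--
--ooo-oooo-oooo-oo-oo
oo-o---oo---oo------o
position 11 holds -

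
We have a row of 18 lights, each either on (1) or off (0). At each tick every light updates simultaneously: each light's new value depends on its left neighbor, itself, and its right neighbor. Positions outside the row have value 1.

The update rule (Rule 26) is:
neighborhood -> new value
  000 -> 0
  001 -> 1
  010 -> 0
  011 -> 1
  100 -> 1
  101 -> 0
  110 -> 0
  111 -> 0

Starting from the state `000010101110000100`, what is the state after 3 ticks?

100100001001001011
011010010110110010
010001100100101100

010001100100101100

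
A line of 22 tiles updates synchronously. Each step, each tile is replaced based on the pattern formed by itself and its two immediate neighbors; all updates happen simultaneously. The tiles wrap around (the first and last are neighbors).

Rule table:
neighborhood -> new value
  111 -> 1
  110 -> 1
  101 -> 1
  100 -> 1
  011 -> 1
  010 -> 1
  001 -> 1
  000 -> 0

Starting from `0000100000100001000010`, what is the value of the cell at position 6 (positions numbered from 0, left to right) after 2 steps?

step 1: 0001110001110011100111
step 2: 1011111011111111111111
position 6 holds 1

1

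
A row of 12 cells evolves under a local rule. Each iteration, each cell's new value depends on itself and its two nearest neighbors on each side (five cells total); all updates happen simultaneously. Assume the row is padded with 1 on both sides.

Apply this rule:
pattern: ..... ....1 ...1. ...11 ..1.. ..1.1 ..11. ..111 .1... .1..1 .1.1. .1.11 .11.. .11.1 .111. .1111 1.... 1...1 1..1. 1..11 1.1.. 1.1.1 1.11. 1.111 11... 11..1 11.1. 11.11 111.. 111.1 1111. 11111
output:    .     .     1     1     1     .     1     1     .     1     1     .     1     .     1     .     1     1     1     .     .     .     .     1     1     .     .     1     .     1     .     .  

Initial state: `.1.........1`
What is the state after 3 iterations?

...1......11
1111.1...11.
...1...111.1

...1...111.1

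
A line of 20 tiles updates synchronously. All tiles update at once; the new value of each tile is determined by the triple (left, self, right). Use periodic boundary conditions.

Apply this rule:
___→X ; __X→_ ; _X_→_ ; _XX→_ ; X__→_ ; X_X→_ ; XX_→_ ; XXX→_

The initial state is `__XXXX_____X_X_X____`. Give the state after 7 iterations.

iteration 1: X______XXX_______XXX
iteration 2: __XXXX_____XXXXX____
iteration 3: X______XXX_______XXX  (repeats iteration 1; period 2)
iteration 7: X______XXX_______XXX

X______XXX_______XXX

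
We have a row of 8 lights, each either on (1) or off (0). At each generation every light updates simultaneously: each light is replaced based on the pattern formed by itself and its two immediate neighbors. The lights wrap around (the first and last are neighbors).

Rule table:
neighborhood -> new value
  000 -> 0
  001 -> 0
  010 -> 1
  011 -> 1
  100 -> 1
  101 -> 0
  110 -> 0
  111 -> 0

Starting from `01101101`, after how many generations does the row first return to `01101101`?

2

01001001
01101101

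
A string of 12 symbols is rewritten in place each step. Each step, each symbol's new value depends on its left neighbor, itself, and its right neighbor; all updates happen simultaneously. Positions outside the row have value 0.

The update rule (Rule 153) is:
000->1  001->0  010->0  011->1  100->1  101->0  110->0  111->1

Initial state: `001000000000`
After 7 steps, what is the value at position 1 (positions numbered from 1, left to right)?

0

step 1: 100111111111
step 2: 010111111110
step 3: 000111111101
step 4: 110111111000
step 5: 100111110111
step 6: 010111100110
step 7: 000111010101
position 1 holds 0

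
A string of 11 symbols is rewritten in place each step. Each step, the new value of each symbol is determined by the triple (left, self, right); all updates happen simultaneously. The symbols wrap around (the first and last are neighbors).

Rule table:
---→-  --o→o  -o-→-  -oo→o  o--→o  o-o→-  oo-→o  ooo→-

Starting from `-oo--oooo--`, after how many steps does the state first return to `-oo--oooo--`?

31

step 1: oooooo--oo-
step 2: o----ooooo-
step 3: -o--oo---o-
step 4: o-ooooo-o-o
step 5: o-o---o---o
step 6: o--o-o-o-oo
step 7: ooo------o-
step 8: o-oo----o--
step 9: --ooo--o-oo
step 10: ooo-ooo--oo
step 11: --o-o-oooo-
step 12: -o----o--oo
step 13: --o--o-oooo
step 14: oo-oo--o--o
step 15: -o-oooo-ooo
step 16: ---o--o-o-o
step 17: o-o-oo-----
step 18: ----ooo---o
step 19: o--oo-oo-o-
step 20: -oooo-oo---
step 21: oo--o-ooo--
step 22: oooo--o-ooo
step 23: ---ooo--o--
step 24: --oo-ooo-o-
step 25: -ooo-o-o--o
step 26: -o-o----oo-
step 27: o---o--oooo
step 28: oo-o-ooo---
step 29: oo---o-oo-o
step 30: -oo-o--oo-o
step 31: -oo--oooo--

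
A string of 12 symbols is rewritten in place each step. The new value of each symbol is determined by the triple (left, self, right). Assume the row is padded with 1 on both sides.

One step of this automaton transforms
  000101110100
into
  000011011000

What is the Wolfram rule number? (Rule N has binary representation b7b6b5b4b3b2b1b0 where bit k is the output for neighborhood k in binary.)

position 6: 111 → 0  (bit 7 = 0)
position 7: 110 → 1  (bit 6 = 1)
position 4: 101 → 1  (bit 5 = 1)
position 0: 100 → 0  (bit 4 = 0)
position 5: 011 → 1  (bit 3 = 1)
position 3: 010 → 0  (bit 2 = 0)
position 2: 001 → 0  (bit 1 = 0)
position 1: 000 → 0  (bit 0 = 0)
bits b7..b0 = 01101000 = 104

104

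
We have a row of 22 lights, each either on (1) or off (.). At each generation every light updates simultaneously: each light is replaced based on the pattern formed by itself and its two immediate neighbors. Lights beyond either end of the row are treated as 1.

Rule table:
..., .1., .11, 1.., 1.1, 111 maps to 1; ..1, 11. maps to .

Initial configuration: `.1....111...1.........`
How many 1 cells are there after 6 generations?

generation 1: 11111.11.11.111111111.
generation 2: 1111.11.11.111111111.1
generation 3: 111.11.11.111111111.11
generation 4: 11.11.11.111111111.111
generation 5: 1.11.11.111111111.1111
generation 6: .11.11.111111111.11111
count of 1: 18

18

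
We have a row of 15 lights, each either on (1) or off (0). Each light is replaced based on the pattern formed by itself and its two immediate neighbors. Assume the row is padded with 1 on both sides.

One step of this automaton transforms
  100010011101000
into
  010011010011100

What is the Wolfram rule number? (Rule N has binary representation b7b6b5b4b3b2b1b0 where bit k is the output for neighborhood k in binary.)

60

position 8: 111 → 0  (bit 7 = 0)
position 0: 110 → 0  (bit 6 = 0)
position 10: 101 → 1  (bit 5 = 1)
position 1: 100 → 1  (bit 4 = 1)
position 7: 011 → 1  (bit 3 = 1)
position 4: 010 → 1  (bit 2 = 1)
position 3: 001 → 0  (bit 1 = 0)
position 2: 000 → 0  (bit 0 = 0)
bits b7..b0 = 00111100 = 60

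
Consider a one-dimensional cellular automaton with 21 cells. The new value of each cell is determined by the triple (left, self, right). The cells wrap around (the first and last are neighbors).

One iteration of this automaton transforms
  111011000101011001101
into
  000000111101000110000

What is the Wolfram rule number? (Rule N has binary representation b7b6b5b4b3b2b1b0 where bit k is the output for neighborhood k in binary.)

position 0: 111 → 0  (bit 7 = 0)
position 2: 110 → 0  (bit 6 = 0)
position 3: 101 → 0  (bit 5 = 0)
position 6: 100 → 1  (bit 4 = 1)
position 4: 011 → 0  (bit 3 = 0)
position 9: 010 → 1  (bit 2 = 1)
position 8: 001 → 1  (bit 1 = 1)
position 7: 000 → 1  (bit 0 = 1)
bits b7..b0 = 00010111 = 23

23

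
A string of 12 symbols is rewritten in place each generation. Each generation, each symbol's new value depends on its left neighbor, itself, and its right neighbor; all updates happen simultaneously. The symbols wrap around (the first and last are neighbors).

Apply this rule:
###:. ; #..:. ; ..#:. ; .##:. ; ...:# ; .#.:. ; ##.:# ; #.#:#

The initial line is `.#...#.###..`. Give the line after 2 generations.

.#........#.

...#..#..#.#
.#........#.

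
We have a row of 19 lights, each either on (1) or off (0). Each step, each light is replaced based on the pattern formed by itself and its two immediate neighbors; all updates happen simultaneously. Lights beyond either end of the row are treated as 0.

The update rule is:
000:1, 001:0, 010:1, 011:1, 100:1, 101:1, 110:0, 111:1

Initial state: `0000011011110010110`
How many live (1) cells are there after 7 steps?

15

1111010111101011101
1110111111011111011
1101111110111110110
1011111101111101101
1111111011111011011
1111110111110110110
1111101111101101101
count of 1: 15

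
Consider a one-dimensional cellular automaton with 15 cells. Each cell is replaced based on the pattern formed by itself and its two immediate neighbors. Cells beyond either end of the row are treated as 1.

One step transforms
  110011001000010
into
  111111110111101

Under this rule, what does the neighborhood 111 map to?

1

At position 0 the neighborhood is 111; the next row has 1 there.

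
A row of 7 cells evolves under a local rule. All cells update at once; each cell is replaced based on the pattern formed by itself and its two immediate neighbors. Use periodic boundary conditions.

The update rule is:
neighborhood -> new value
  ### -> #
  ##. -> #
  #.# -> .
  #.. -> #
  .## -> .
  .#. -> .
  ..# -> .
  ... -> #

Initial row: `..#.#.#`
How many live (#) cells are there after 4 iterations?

5

#......
.#####.
..#####
#..####
count of #: 5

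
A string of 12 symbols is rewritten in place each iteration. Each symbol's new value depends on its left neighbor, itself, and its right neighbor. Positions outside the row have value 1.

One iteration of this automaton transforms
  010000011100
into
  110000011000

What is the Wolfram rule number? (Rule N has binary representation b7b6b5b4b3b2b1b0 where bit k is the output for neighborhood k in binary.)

172

position 8: 111 → 1  (bit 7 = 1)
position 9: 110 → 0  (bit 6 = 0)
position 0: 101 → 1  (bit 5 = 1)
position 2: 100 → 0  (bit 4 = 0)
position 7: 011 → 1  (bit 3 = 1)
position 1: 010 → 1  (bit 2 = 1)
position 6: 001 → 0  (bit 1 = 0)
position 3: 000 → 0  (bit 0 = 0)
bits b7..b0 = 10101100 = 172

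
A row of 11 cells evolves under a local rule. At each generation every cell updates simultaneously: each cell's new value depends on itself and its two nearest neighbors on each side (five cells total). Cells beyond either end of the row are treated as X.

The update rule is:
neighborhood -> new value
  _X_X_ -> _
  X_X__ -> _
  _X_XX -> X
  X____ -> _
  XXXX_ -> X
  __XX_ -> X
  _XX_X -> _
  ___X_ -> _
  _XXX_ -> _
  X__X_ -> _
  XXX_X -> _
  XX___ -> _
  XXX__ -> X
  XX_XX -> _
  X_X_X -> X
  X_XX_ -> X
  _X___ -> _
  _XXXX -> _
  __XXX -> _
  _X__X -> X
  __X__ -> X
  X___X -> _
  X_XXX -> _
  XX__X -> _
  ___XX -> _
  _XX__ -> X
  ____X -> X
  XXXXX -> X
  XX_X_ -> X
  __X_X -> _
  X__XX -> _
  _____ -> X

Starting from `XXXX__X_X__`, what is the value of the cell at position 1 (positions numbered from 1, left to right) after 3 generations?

XXXX_____X_
XXXX__XX__X
XXXX__XX___
position 1 holds X

X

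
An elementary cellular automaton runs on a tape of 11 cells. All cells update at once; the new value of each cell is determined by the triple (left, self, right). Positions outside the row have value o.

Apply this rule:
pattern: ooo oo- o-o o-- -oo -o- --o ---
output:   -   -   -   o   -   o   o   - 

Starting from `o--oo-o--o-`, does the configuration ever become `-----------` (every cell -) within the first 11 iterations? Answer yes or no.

-oo---oooo-
---o-o-----
o-oo-oo---o
-------o-o-
o-----oo-o-
-o---o---o-
-oo-ooo-oo-
-----------
all cells are - at iteration 8

yes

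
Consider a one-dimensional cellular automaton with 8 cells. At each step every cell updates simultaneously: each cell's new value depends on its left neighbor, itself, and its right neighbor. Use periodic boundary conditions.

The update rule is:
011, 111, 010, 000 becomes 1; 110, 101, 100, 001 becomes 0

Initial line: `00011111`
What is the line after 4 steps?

01011110
01011100
01011001
01010001

01010001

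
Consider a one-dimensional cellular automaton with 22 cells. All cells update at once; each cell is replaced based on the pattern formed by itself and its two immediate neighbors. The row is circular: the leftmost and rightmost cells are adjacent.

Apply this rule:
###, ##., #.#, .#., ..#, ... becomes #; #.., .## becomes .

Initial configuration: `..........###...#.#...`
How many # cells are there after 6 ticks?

tick 1: ##########.##.#####.##
tick 2: ###########.##.#####.#
tick 3: ############.##.#####.
tick 4: .############.##.#####
tick 5: #.############.##.####
tick 6: ##.############.##.###
count of #: 19

19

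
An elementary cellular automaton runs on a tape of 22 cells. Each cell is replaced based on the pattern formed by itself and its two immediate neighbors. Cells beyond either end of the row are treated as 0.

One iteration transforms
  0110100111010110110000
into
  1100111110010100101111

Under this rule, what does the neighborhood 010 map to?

1

At position 4 the neighborhood is 010; the next row has 1 there.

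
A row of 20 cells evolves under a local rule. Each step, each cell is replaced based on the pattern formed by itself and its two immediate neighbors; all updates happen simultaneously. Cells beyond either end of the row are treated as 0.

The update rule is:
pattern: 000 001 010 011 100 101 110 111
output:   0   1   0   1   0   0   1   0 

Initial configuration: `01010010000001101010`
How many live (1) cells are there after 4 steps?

10000100000011100000
00001000000110100000
00010000001110000000
00100000011010000000
count of 1: 4

4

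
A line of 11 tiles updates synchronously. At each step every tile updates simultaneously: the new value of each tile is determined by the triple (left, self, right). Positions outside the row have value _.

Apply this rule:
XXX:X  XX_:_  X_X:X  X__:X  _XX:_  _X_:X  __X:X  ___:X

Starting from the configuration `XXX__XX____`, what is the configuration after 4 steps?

XXX__XXXXXX

_X_XX__XXXX
XXX__XX_XX_
_X_XX__X__X
XXX__XXXXXX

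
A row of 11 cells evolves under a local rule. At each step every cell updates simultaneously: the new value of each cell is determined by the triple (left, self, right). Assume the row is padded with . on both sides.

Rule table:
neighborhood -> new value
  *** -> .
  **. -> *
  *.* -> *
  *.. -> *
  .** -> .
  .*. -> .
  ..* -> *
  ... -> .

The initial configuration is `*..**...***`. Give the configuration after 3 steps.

.**.**.*..*
*.**.**.**.
.*.**.**.**

.*.**.**.**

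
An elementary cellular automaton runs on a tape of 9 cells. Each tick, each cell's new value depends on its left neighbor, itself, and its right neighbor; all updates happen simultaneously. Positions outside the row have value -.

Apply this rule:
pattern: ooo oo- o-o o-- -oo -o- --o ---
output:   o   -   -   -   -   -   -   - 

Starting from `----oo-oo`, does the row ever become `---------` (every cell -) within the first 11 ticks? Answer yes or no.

yes

---------
all cells are - at tick 1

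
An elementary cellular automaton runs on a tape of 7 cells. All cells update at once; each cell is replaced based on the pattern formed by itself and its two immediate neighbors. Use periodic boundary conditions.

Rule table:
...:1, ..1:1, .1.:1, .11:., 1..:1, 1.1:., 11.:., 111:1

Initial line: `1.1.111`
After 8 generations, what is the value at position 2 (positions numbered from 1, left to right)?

generation 1: ..1..11
generation 2: 11111..
generation 3: .111.11
generation 4: ..1....
generation 5: 1111111
generation 6: 1111111  (fixed point — unchanged through generation 8)
position 2 holds 1

1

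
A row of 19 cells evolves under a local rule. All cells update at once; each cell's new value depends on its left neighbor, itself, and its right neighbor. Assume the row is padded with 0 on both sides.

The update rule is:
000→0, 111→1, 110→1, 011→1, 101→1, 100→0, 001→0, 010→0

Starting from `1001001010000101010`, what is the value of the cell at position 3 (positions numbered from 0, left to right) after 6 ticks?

tick 1: 0000000100000010100
tick 2: 0000000000000001000
tick 3: 0000000000000000000
tick 4: 0000000000000000000  (fixed point — unchanged through tick 6)
position 3 holds 0

0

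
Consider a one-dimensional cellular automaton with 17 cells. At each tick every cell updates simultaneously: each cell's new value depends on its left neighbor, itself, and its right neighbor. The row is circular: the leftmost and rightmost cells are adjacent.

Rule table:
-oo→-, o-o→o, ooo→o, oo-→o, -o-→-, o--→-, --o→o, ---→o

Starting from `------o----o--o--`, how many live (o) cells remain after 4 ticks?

11

oooooo--ooo--o--o
oooooo-o-oo-o--o-
-oooooo-o-oo--o-o
o-oooooo-o-o-o-o-
count of o: 11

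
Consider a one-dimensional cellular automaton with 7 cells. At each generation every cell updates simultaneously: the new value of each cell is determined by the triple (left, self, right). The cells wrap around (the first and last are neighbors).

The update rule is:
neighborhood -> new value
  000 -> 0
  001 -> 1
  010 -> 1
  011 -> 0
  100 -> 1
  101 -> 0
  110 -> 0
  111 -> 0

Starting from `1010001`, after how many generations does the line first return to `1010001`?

7

0011010
0100011
0110100
1000110
1101000
0001101
1010001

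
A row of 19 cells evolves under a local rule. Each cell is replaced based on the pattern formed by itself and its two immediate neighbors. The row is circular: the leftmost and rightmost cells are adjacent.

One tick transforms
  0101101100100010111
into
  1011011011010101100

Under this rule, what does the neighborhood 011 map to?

1

At position 3 the neighborhood is 011; the next row has 1 there.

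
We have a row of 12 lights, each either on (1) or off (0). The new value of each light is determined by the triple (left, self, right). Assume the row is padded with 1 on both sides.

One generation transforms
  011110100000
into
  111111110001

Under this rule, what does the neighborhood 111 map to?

At position 2 the neighborhood is 111; the next row has 1 there.

1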